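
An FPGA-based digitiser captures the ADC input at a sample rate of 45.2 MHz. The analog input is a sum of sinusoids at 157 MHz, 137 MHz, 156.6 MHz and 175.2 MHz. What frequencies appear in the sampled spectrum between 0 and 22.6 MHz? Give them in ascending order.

fs/2 = 22.6 MHz.
157 MHz mod fs = 21.4 MHz.
21.4 MHz ≤ fs/2 = 22.6 MHz, appears at 21.4 MHz.
137 MHz mod fs = 1.4 MHz.
1.4 MHz ≤ fs/2 = 22.6 MHz, appears at 1.4 MHz.
156.6 MHz mod fs = 21 MHz.
21 MHz ≤ fs/2 = 22.6 MHz, appears at 21 MHz.
175.2 MHz mod fs = 39.6 MHz.
39.6 MHz > fs/2 = 22.6 MHz, folds to fs − 39.6 MHz = 5.6 MHz.
Distinct values: {1.4 MHz, 5.6 MHz, 21 MHz, 21.4 MHz}.

1.4 MHz, 5.6 MHz, 21 MHz, 21.4 MHz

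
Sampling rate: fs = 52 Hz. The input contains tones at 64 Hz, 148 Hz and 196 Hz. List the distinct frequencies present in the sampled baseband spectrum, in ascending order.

fs/2 = 26 Hz.
64 Hz mod fs = 12 Hz.
12 Hz ≤ fs/2 = 26 Hz, appears at 12 Hz.
148 Hz mod fs = 44 Hz.
44 Hz > fs/2 = 26 Hz, folds to fs − 44 Hz = 8 Hz.
196 Hz mod fs = 40 Hz.
40 Hz > fs/2 = 26 Hz, folds to fs − 40 Hz = 12 Hz.
Distinct values: {8 Hz, 12 Hz}.

8 Hz, 12 Hz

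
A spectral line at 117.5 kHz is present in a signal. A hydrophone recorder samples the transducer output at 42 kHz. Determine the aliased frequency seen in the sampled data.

117.5 kHz mod fs = 33.5 kHz.
33.5 kHz > fs/2 = 21 kHz, folds to fs − 33.5 kHz = 8.5 kHz.

8.5 kHz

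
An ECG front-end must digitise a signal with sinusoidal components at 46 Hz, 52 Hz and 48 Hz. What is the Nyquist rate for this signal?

104 Hz

Highest-frequency component: 52 Hz.
Nyquist rate = 2 × 52 Hz = 104 Hz.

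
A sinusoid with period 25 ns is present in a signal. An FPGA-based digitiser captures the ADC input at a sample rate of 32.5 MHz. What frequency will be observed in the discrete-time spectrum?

7.5 MHz

T = 25 ns → f = 1/T = 40 MHz.
40 MHz mod fs = 7.5 MHz.
7.5 MHz ≤ fs/2 = 16.25 MHz, appears at 7.5 MHz.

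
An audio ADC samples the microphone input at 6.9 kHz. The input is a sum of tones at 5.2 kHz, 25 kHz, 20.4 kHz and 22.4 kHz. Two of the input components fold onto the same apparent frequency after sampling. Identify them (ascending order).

5.2 kHz, 22.4 kHz

fs/2 = 3.45 kHz.
5.2 kHz > fs/2 = 3.45 kHz, folds to fs − 5.2 kHz = 1.7 kHz.
25 kHz mod fs = 4.3 kHz.
4.3 kHz > fs/2 = 3.45 kHz, folds to fs − 4.3 kHz = 2.6 kHz.
20.4 kHz mod fs = 6.6 kHz.
6.6 kHz > fs/2 = 3.45 kHz, folds to fs − 6.6 kHz = 0.3 kHz.
22.4 kHz mod fs = 1.7 kHz.
1.7 kHz ≤ fs/2 = 3.45 kHz, appears at 1.7 kHz.
5.2 kHz and 22.4 kHz both map to 1.7 kHz.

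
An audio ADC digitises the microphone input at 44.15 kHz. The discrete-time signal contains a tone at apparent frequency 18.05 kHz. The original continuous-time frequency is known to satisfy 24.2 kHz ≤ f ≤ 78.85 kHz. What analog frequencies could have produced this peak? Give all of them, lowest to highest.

Frequencies that alias to 18.05 kHz are k·fs ± 18.05 kHz for integer k ≥ 0.
k=0: 18.05 kHz.
k=1: 26.1 kHz, 62.2 kHz.
k=2: 70.25 kHz, 106.35 kHz.
k=3: 114.4 kHz, 150.5 kHz.
Within [24.2 kHz, 78.85 kHz]: 26.1 kHz, 62.2 kHz, 70.25 kHz.

26.1 kHz, 62.2 kHz, 70.25 kHz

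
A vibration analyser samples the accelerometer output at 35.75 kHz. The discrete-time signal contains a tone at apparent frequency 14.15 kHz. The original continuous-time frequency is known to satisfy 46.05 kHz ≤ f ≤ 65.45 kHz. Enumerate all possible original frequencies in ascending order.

Frequencies that alias to 14.15 kHz are k·fs ± 14.15 kHz for integer k ≥ 0.
k=0: 14.15 kHz.
k=1: 21.6 kHz, 49.9 kHz.
k=2: 57.35 kHz, 85.65 kHz.
k=3: 93.1 kHz, 121.4 kHz.
Within [46.05 kHz, 65.45 kHz]: 49.9 kHz, 57.35 kHz.

49.9 kHz, 57.35 kHz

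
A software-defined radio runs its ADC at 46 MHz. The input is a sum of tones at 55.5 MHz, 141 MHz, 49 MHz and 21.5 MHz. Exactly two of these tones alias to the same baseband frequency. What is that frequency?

fs/2 = 23 MHz.
55.5 MHz mod fs = 9.5 MHz.
9.5 MHz ≤ fs/2 = 23 MHz, appears at 9.5 MHz.
141 MHz mod fs = 3 MHz.
3 MHz ≤ fs/2 = 23 MHz, appears at 3 MHz.
49 MHz mod fs = 3 MHz.
3 MHz ≤ fs/2 = 23 MHz, appears at 3 MHz.
21.5 MHz ≤ fs/2 = 23 MHz, passes unchanged.
49 MHz and 141 MHz both map to 3 MHz.

3 MHz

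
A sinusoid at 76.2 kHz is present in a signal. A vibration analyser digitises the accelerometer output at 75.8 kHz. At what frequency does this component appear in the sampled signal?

76.2 kHz mod fs = 0.4 kHz.
0.4 kHz ≤ fs/2 = 37.9 kHz, appears at 0.4 kHz.

0.4 kHz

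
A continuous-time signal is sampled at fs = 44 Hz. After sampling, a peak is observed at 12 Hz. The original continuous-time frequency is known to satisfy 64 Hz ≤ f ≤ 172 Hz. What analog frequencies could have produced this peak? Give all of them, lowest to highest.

76 Hz, 100 Hz, 120 Hz, 144 Hz, 164 Hz

Frequencies that alias to 12 Hz are k·fs ± 12 Hz for integer k ≥ 0.
k=0: 12 Hz.
k=1: 32 Hz, 56 Hz.
k=2: 76 Hz, 100 Hz.
k=3: 120 Hz, 144 Hz.
k=4: 164 Hz, 188 Hz.
k=5: 208 Hz, 232 Hz.
Within [64 Hz, 172 Hz]: 76 Hz, 100 Hz, 120 Hz, 144 Hz, 164 Hz.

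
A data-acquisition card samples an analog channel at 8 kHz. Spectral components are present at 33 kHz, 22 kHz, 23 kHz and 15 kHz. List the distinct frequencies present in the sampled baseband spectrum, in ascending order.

fs/2 = 4 kHz.
33 kHz mod fs = 1 kHz.
1 kHz ≤ fs/2 = 4 kHz, appears at 1 kHz.
22 kHz mod fs = 6 kHz.
6 kHz > fs/2 = 4 kHz, folds to fs − 6 kHz = 2 kHz.
23 kHz mod fs = 7 kHz.
7 kHz > fs/2 = 4 kHz, folds to fs − 7 kHz = 1 kHz.
15 kHz mod fs = 7 kHz.
7 kHz > fs/2 = 4 kHz, folds to fs − 7 kHz = 1 kHz.
Distinct values: {1 kHz, 2 kHz}.

1 kHz, 2 kHz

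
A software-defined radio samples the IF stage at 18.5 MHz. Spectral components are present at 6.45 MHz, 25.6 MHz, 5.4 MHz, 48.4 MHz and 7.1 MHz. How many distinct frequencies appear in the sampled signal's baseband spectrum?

fs/2 = 9.25 MHz.
6.45 MHz ≤ fs/2 = 9.25 MHz, passes unchanged.
25.6 MHz mod fs = 7.1 MHz.
7.1 MHz ≤ fs/2 = 9.25 MHz, appears at 7.1 MHz.
5.4 MHz ≤ fs/2 = 9.25 MHz, passes unchanged.
48.4 MHz mod fs = 11.4 MHz.
11.4 MHz > fs/2 = 9.25 MHz, folds to fs − 11.4 MHz = 7.1 MHz.
7.1 MHz ≤ fs/2 = 9.25 MHz, passes unchanged.
Distinct values: {5.4 MHz, 6.45 MHz, 7.1 MHz} → 3.

3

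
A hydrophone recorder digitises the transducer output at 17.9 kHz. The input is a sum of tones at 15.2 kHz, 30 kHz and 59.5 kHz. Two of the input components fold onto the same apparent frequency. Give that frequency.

5.8 kHz

fs/2 = 8.95 kHz.
15.2 kHz > fs/2 = 8.95 kHz, folds to fs − 15.2 kHz = 2.7 kHz.
30 kHz mod fs = 12.1 kHz.
12.1 kHz > fs/2 = 8.95 kHz, folds to fs − 12.1 kHz = 5.8 kHz.
59.5 kHz mod fs = 5.8 kHz.
5.8 kHz ≤ fs/2 = 8.95 kHz, appears at 5.8 kHz.
30 kHz and 59.5 kHz both map to 5.8 kHz.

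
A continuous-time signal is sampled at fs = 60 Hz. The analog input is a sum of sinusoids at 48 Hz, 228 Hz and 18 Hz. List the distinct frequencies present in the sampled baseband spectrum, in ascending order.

12 Hz, 18 Hz

fs/2 = 30 Hz.
48 Hz > fs/2 = 30 Hz, folds to fs − 48 Hz = 12 Hz.
228 Hz mod fs = 48 Hz.
48 Hz > fs/2 = 30 Hz, folds to fs − 48 Hz = 12 Hz.
18 Hz ≤ fs/2 = 30 Hz, passes unchanged.
Distinct values: {12 Hz, 18 Hz}.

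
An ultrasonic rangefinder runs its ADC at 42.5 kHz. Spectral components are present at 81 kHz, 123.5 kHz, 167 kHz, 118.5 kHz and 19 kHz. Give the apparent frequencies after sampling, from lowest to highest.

fs/2 = 21.25 kHz.
81 kHz mod fs = 38.5 kHz.
38.5 kHz > fs/2 = 21.25 kHz, folds to fs − 38.5 kHz = 4 kHz.
123.5 kHz mod fs = 38.5 kHz.
38.5 kHz > fs/2 = 21.25 kHz, folds to fs − 38.5 kHz = 4 kHz.
167 kHz mod fs = 39.5 kHz.
39.5 kHz > fs/2 = 21.25 kHz, folds to fs − 39.5 kHz = 3 kHz.
118.5 kHz mod fs = 33.5 kHz.
33.5 kHz > fs/2 = 21.25 kHz, folds to fs − 33.5 kHz = 9 kHz.
19 kHz ≤ fs/2 = 21.25 kHz, passes unchanged.
Distinct values: {3 kHz, 4 kHz, 9 kHz, 19 kHz}.

3 kHz, 4 kHz, 9 kHz, 19 kHz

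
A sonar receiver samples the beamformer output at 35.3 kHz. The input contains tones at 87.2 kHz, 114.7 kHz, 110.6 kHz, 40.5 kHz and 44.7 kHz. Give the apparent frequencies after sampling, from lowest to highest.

fs/2 = 17.65 kHz.
87.2 kHz mod fs = 16.6 kHz.
16.6 kHz ≤ fs/2 = 17.65 kHz, appears at 16.6 kHz.
114.7 kHz mod fs = 8.8 kHz.
8.8 kHz ≤ fs/2 = 17.65 kHz, appears at 8.8 kHz.
110.6 kHz mod fs = 4.7 kHz.
4.7 kHz ≤ fs/2 = 17.65 kHz, appears at 4.7 kHz.
40.5 kHz mod fs = 5.2 kHz.
5.2 kHz ≤ fs/2 = 17.65 kHz, appears at 5.2 kHz.
44.7 kHz mod fs = 9.4 kHz.
9.4 kHz ≤ fs/2 = 17.65 kHz, appears at 9.4 kHz.
Distinct values: {4.7 kHz, 5.2 kHz, 8.8 kHz, 9.4 kHz, 16.6 kHz}.

4.7 kHz, 5.2 kHz, 8.8 kHz, 9.4 kHz, 16.6 kHz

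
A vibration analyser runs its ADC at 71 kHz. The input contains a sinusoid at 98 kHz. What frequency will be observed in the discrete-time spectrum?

27 kHz

98 kHz mod fs = 27 kHz.
27 kHz ≤ fs/2 = 35.5 kHz, appears at 27 kHz.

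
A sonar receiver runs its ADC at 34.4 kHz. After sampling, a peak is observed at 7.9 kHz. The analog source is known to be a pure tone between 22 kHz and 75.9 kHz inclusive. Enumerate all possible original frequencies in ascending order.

26.5 kHz, 42.3 kHz, 60.9 kHz

Frequencies that alias to 7.9 kHz are k·fs ± 7.9 kHz for integer k ≥ 0.
k=0: 7.9 kHz.
k=1: 26.5 kHz, 42.3 kHz.
k=2: 60.9 kHz, 76.7 kHz.
k=3: 95.3 kHz, 111.1 kHz.
Within [22 kHz, 75.9 kHz]: 26.5 kHz, 42.3 kHz, 60.9 kHz.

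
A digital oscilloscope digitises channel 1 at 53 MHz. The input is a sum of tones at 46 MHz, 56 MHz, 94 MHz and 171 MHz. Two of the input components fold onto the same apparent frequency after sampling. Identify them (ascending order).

fs/2 = 26.5 MHz.
46 MHz > fs/2 = 26.5 MHz, folds to fs − 46 MHz = 7 MHz.
56 MHz mod fs = 3 MHz.
3 MHz ≤ fs/2 = 26.5 MHz, appears at 3 MHz.
94 MHz mod fs = 41 MHz.
41 MHz > fs/2 = 26.5 MHz, folds to fs − 41 MHz = 12 MHz.
171 MHz mod fs = 12 MHz.
12 MHz ≤ fs/2 = 26.5 MHz, appears at 12 MHz.
94 MHz and 171 MHz both map to 12 MHz.

94 MHz, 171 MHz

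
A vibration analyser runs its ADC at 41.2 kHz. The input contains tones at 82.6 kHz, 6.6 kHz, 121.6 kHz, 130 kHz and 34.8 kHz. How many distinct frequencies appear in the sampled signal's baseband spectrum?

4

fs/2 = 20.6 kHz.
82.6 kHz mod fs = 0.2 kHz.
0.2 kHz ≤ fs/2 = 20.6 kHz, appears at 0.2 kHz.
6.6 kHz ≤ fs/2 = 20.6 kHz, passes unchanged.
121.6 kHz mod fs = 39.2 kHz.
39.2 kHz > fs/2 = 20.6 kHz, folds to fs − 39.2 kHz = 2 kHz.
130 kHz mod fs = 6.4 kHz.
6.4 kHz ≤ fs/2 = 20.6 kHz, appears at 6.4 kHz.
34.8 kHz > fs/2 = 20.6 kHz, folds to fs − 34.8 kHz = 6.4 kHz.
Distinct values: {0.2 kHz, 2 kHz, 6.4 kHz, 6.6 kHz} → 4.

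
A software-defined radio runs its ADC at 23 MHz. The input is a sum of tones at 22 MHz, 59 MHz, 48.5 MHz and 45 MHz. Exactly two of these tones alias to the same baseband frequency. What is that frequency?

fs/2 = 11.5 MHz.
22 MHz > fs/2 = 11.5 MHz, folds to fs − 22 MHz = 1 MHz.
59 MHz mod fs = 13 MHz.
13 MHz > fs/2 = 11.5 MHz, folds to fs − 13 MHz = 10 MHz.
48.5 MHz mod fs = 2.5 MHz.
2.5 MHz ≤ fs/2 = 11.5 MHz, appears at 2.5 MHz.
45 MHz mod fs = 22 MHz.
22 MHz > fs/2 = 11.5 MHz, folds to fs − 22 MHz = 1 MHz.
22 MHz and 45 MHz both map to 1 MHz.

1 MHz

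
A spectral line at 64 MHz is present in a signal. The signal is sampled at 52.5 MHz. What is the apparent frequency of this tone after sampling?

11.5 MHz

64 MHz mod fs = 11.5 MHz.
11.5 MHz ≤ fs/2 = 26.25 MHz, appears at 11.5 MHz.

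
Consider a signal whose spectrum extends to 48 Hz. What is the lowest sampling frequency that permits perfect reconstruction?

96 Hz

Nyquist rate = 2 × 48 Hz = 96 Hz.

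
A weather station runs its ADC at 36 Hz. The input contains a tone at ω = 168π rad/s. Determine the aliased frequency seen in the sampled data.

12 Hz

ω = 168π rad/s → f = ω/(2π) = 84 Hz.
84 Hz mod fs = 12 Hz.
12 Hz ≤ fs/2 = 18 Hz, appears at 12 Hz.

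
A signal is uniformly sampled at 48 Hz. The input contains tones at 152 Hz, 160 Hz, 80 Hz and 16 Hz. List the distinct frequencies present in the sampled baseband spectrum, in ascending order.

8 Hz, 16 Hz

fs/2 = 24 Hz.
152 Hz mod fs = 8 Hz.
8 Hz ≤ fs/2 = 24 Hz, appears at 8 Hz.
160 Hz mod fs = 16 Hz.
16 Hz ≤ fs/2 = 24 Hz, appears at 16 Hz.
80 Hz mod fs = 32 Hz.
32 Hz > fs/2 = 24 Hz, folds to fs − 32 Hz = 16 Hz.
16 Hz ≤ fs/2 = 24 Hz, passes unchanged.
Distinct values: {8 Hz, 16 Hz}.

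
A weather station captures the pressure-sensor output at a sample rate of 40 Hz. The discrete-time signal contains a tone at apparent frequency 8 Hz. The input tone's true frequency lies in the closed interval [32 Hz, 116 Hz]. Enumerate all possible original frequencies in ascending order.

Frequencies that alias to 8 Hz are k·fs ± 8 Hz for integer k ≥ 0.
k=0: 8 Hz.
k=1: 32 Hz, 48 Hz.
k=2: 72 Hz, 88 Hz.
k=3: 112 Hz, 128 Hz.
k=4: 152 Hz, 168 Hz.
Within [32 Hz, 116 Hz]: 32 Hz, 48 Hz, 72 Hz, 88 Hz, 112 Hz.

32 Hz, 48 Hz, 72 Hz, 88 Hz, 112 Hz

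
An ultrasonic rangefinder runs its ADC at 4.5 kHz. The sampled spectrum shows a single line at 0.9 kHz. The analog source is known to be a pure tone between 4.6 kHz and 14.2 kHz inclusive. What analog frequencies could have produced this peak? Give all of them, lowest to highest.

5.4 kHz, 8.1 kHz, 9.9 kHz, 12.6 kHz

Frequencies that alias to 0.9 kHz are k·fs ± 0.9 kHz for integer k ≥ 0.
k=0: 0.9 kHz.
k=1: 3.6 kHz, 5.4 kHz.
k=2: 8.1 kHz, 9.9 kHz.
k=3: 12.6 kHz, 14.4 kHz.
k=4: 17.1 kHz, 18.9 kHz.
Within [4.6 kHz, 14.2 kHz]: 5.4 kHz, 8.1 kHz, 9.9 kHz, 12.6 kHz.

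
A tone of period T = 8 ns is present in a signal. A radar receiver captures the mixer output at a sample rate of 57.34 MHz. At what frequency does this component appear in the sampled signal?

10.32 MHz

T = 8 ns → f = 1/T = 125 MHz.
125 MHz mod fs = 10.32 MHz.
10.32 MHz ≤ fs/2 = 28.67 MHz, appears at 10.32 MHz.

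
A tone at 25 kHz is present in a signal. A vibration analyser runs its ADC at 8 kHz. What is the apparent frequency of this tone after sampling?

25 kHz mod fs = 1 kHz.
1 kHz ≤ fs/2 = 4 kHz, appears at 1 kHz.

1 kHz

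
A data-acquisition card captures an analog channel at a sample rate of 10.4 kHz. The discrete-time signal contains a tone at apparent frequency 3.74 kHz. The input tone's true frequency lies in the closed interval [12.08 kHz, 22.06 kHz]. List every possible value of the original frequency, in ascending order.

14.14 kHz, 17.06 kHz

Frequencies that alias to 3.74 kHz are k·fs ± 3.74 kHz for integer k ≥ 0.
k=0: 3.74 kHz.
k=1: 6.66 kHz, 14.14 kHz.
k=2: 17.06 kHz, 24.54 kHz.
k=3: 27.46 kHz, 34.94 kHz.
Within [12.08 kHz, 22.06 kHz]: 14.14 kHz, 17.06 kHz.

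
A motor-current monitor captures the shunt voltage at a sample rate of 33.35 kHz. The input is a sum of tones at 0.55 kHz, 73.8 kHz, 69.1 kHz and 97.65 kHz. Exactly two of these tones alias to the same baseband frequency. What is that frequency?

fs/2 = 16.675 kHz.
0.55 kHz ≤ fs/2 = 16.675 kHz, passes unchanged.
73.8 kHz mod fs = 7.1 kHz.
7.1 kHz ≤ fs/2 = 16.675 kHz, appears at 7.1 kHz.
69.1 kHz mod fs = 2.4 kHz.
2.4 kHz ≤ fs/2 = 16.675 kHz, appears at 2.4 kHz.
97.65 kHz mod fs = 30.95 kHz.
30.95 kHz > fs/2 = 16.675 kHz, folds to fs − 30.95 kHz = 2.4 kHz.
69.1 kHz and 97.65 kHz both map to 2.4 kHz.

2.4 kHz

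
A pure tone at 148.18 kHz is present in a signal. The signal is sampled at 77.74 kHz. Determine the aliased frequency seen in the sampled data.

148.18 kHz mod fs = 70.44 kHz.
70.44 kHz > fs/2 = 38.87 kHz, folds to fs − 70.44 kHz = 7.3 kHz.

7.3 kHz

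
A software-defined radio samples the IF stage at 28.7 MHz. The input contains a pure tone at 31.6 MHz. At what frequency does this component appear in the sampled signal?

31.6 MHz mod fs = 2.9 MHz.
2.9 MHz ≤ fs/2 = 14.35 MHz, appears at 2.9 MHz.

2.9 MHz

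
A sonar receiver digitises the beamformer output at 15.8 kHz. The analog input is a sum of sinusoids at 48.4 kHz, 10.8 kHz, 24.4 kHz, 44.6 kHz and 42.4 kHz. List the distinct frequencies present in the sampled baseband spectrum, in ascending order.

1 kHz, 2.8 kHz, 5 kHz, 7.2 kHz

fs/2 = 7.9 kHz.
48.4 kHz mod fs = 1 kHz.
1 kHz ≤ fs/2 = 7.9 kHz, appears at 1 kHz.
10.8 kHz > fs/2 = 7.9 kHz, folds to fs − 10.8 kHz = 5 kHz.
24.4 kHz mod fs = 8.6 kHz.
8.6 kHz > fs/2 = 7.9 kHz, folds to fs − 8.6 kHz = 7.2 kHz.
44.6 kHz mod fs = 13 kHz.
13 kHz > fs/2 = 7.9 kHz, folds to fs − 13 kHz = 2.8 kHz.
42.4 kHz mod fs = 10.8 kHz.
10.8 kHz > fs/2 = 7.9 kHz, folds to fs − 10.8 kHz = 5 kHz.
Distinct values: {1 kHz, 2.8 kHz, 5 kHz, 7.2 kHz}.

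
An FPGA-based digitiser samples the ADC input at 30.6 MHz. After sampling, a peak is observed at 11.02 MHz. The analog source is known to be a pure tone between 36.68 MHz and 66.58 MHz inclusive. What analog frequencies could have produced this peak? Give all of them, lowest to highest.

Frequencies that alias to 11.02 MHz are k·fs ± 11.02 MHz for integer k ≥ 0.
k=0: 11.02 MHz.
k=1: 19.58 MHz, 41.62 MHz.
k=2: 50.18 MHz, 72.22 MHz.
k=3: 80.78 MHz, 102.82 MHz.
Within [36.68 MHz, 66.58 MHz]: 41.62 MHz, 50.18 MHz.

41.62 MHz, 50.18 MHz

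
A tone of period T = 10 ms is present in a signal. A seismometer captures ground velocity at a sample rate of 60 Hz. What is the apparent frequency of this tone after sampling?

T = 10 ms → f = 1/T = 100 Hz.
100 Hz mod fs = 40 Hz.
40 Hz > fs/2 = 30 Hz, folds to fs − 40 Hz = 20 Hz.

20 Hz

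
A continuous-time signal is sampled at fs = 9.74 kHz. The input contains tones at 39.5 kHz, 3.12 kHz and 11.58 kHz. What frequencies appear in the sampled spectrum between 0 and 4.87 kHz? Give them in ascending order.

fs/2 = 4.87 kHz.
39.5 kHz mod fs = 0.54 kHz.
0.54 kHz ≤ fs/2 = 4.87 kHz, appears at 0.54 kHz.
3.12 kHz ≤ fs/2 = 4.87 kHz, passes unchanged.
11.58 kHz mod fs = 1.84 kHz.
1.84 kHz ≤ fs/2 = 4.87 kHz, appears at 1.84 kHz.
Distinct values: {0.54 kHz, 1.84 kHz, 3.12 kHz}.

0.54 kHz, 1.84 kHz, 3.12 kHz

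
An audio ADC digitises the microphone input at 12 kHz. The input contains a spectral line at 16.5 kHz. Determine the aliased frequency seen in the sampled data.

4.5 kHz

16.5 kHz mod fs = 4.5 kHz.
4.5 kHz ≤ fs/2 = 6 kHz, appears at 4.5 kHz.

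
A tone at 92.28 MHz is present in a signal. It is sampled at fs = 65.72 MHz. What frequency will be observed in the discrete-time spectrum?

26.56 MHz

92.28 MHz mod fs = 26.56 MHz.
26.56 MHz ≤ fs/2 = 32.86 MHz, appears at 26.56 MHz.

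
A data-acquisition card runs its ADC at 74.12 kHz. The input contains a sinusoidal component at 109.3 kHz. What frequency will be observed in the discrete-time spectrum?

109.3 kHz mod fs = 35.18 kHz.
35.18 kHz ≤ fs/2 = 37.06 kHz, appears at 35.18 kHz.

35.18 kHz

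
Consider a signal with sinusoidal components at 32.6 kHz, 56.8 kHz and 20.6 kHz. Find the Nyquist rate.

113.6 kHz

Highest-frequency component: 56.8 kHz.
Nyquist rate = 2 × 56.8 kHz = 113.6 kHz.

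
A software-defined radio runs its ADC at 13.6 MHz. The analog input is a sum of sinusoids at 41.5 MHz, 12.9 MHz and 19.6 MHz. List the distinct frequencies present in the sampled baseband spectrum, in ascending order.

fs/2 = 6.8 MHz.
41.5 MHz mod fs = 0.7 MHz.
0.7 MHz ≤ fs/2 = 6.8 MHz, appears at 0.7 MHz.
12.9 MHz > fs/2 = 6.8 MHz, folds to fs − 12.9 MHz = 0.7 MHz.
19.6 MHz mod fs = 6 MHz.
6 MHz ≤ fs/2 = 6.8 MHz, appears at 6 MHz.
Distinct values: {0.7 MHz, 6 MHz}.

0.7 MHz, 6 MHz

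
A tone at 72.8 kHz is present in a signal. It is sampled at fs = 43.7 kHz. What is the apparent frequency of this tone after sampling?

14.6 kHz

72.8 kHz mod fs = 29.1 kHz.
29.1 kHz > fs/2 = 21.85 kHz, folds to fs − 29.1 kHz = 14.6 kHz.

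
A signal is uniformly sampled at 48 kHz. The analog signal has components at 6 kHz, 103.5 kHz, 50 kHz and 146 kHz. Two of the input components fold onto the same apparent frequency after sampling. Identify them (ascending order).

50 kHz, 146 kHz

fs/2 = 24 kHz.
6 kHz ≤ fs/2 = 24 kHz, passes unchanged.
103.5 kHz mod fs = 7.5 kHz.
7.5 kHz ≤ fs/2 = 24 kHz, appears at 7.5 kHz.
50 kHz mod fs = 2 kHz.
2 kHz ≤ fs/2 = 24 kHz, appears at 2 kHz.
146 kHz mod fs = 2 kHz.
2 kHz ≤ fs/2 = 24 kHz, appears at 2 kHz.
50 kHz and 146 kHz both map to 2 kHz.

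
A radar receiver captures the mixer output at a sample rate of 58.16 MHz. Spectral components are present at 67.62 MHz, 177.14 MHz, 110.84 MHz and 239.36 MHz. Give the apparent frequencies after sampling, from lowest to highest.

2.66 MHz, 5.48 MHz, 6.72 MHz, 9.46 MHz

fs/2 = 29.08 MHz.
67.62 MHz mod fs = 9.46 MHz.
9.46 MHz ≤ fs/2 = 29.08 MHz, appears at 9.46 MHz.
177.14 MHz mod fs = 2.66 MHz.
2.66 MHz ≤ fs/2 = 29.08 MHz, appears at 2.66 MHz.
110.84 MHz mod fs = 52.68 MHz.
52.68 MHz > fs/2 = 29.08 MHz, folds to fs − 52.68 MHz = 5.48 MHz.
239.36 MHz mod fs = 6.72 MHz.
6.72 MHz ≤ fs/2 = 29.08 MHz, appears at 6.72 MHz.
Distinct values: {2.66 MHz, 5.48 MHz, 6.72 MHz, 9.46 MHz}.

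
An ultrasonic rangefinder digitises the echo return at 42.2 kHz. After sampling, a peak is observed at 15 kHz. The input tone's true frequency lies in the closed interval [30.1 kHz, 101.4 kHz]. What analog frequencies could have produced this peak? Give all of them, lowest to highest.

57.2 kHz, 69.4 kHz, 99.4 kHz

Frequencies that alias to 15 kHz are k·fs ± 15 kHz for integer k ≥ 0.
k=0: 15 kHz.
k=1: 27.2 kHz, 57.2 kHz.
k=2: 69.4 kHz, 99.4 kHz.
k=3: 111.6 kHz, 141.6 kHz.
Within [30.1 kHz, 101.4 kHz]: 57.2 kHz, 69.4 kHz, 99.4 kHz.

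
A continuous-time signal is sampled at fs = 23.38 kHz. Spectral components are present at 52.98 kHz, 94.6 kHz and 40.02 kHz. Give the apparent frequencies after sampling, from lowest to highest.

1.08 kHz, 6.22 kHz, 6.74 kHz

fs/2 = 11.69 kHz.
52.98 kHz mod fs = 6.22 kHz.
6.22 kHz ≤ fs/2 = 11.69 kHz, appears at 6.22 kHz.
94.6 kHz mod fs = 1.08 kHz.
1.08 kHz ≤ fs/2 = 11.69 kHz, appears at 1.08 kHz.
40.02 kHz mod fs = 16.64 kHz.
16.64 kHz > fs/2 = 11.69 kHz, folds to fs − 16.64 kHz = 6.74 kHz.
Distinct values: {1.08 kHz, 6.22 kHz, 6.74 kHz}.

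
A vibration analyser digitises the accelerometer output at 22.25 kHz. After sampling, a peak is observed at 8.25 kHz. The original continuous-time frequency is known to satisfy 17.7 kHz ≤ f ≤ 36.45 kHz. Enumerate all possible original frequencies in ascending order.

Frequencies that alias to 8.25 kHz are k·fs ± 8.25 kHz for integer k ≥ 0.
k=0: 8.25 kHz.
k=1: 14 kHz, 30.5 kHz.
k=2: 36.25 kHz, 52.75 kHz.
k=3: 58.5 kHz, 75 kHz.
Within [17.7 kHz, 36.45 kHz]: 30.5 kHz, 36.25 kHz.

30.5 kHz, 36.25 kHz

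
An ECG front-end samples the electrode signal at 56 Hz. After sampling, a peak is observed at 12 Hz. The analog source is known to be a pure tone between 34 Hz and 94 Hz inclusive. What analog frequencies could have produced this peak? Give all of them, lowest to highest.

44 Hz, 68 Hz

Frequencies that alias to 12 Hz are k·fs ± 12 Hz for integer k ≥ 0.
k=0: 12 Hz.
k=1: 44 Hz, 68 Hz.
k=2: 100 Hz, 124 Hz.
Within [34 Hz, 94 Hz]: 44 Hz, 68 Hz.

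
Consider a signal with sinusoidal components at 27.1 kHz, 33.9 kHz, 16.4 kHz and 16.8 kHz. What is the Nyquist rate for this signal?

67.8 kHz

Highest-frequency component: 33.9 kHz.
Nyquist rate = 2 × 33.9 kHz = 67.8 kHz.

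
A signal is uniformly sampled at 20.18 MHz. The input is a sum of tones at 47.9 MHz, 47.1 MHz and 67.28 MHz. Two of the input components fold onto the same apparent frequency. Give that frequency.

6.74 MHz

fs/2 = 10.09 MHz.
47.9 MHz mod fs = 7.54 MHz.
7.54 MHz ≤ fs/2 = 10.09 MHz, appears at 7.54 MHz.
47.1 MHz mod fs = 6.74 MHz.
6.74 MHz ≤ fs/2 = 10.09 MHz, appears at 6.74 MHz.
67.28 MHz mod fs = 6.74 MHz.
6.74 MHz ≤ fs/2 = 10.09 MHz, appears at 6.74 MHz.
47.1 MHz and 67.28 MHz both map to 6.74 MHz.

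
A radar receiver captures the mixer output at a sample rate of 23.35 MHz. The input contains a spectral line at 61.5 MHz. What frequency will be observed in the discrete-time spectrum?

61.5 MHz mod fs = 14.8 MHz.
14.8 MHz > fs/2 = 11.675 MHz, folds to fs − 14.8 MHz = 8.55 MHz.

8.55 MHz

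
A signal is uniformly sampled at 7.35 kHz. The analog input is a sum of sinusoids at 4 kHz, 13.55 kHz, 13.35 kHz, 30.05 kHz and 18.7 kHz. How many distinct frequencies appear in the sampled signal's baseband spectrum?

fs/2 = 3.675 kHz.
4 kHz > fs/2 = 3.675 kHz, folds to fs − 4 kHz = 3.35 kHz.
13.55 kHz mod fs = 6.2 kHz.
6.2 kHz > fs/2 = 3.675 kHz, folds to fs − 6.2 kHz = 1.15 kHz.
13.35 kHz mod fs = 6 kHz.
6 kHz > fs/2 = 3.675 kHz, folds to fs − 6 kHz = 1.35 kHz.
30.05 kHz mod fs = 0.65 kHz.
0.65 kHz ≤ fs/2 = 3.675 kHz, appears at 0.65 kHz.
18.7 kHz mod fs = 4 kHz.
4 kHz > fs/2 = 3.675 kHz, folds to fs − 4 kHz = 3.35 kHz.
Distinct values: {0.65 kHz, 1.15 kHz, 1.35 kHz, 3.35 kHz} → 4.

4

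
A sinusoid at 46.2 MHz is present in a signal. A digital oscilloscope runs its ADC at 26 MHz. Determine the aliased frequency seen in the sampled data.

5.8 MHz

46.2 MHz mod fs = 20.2 MHz.
20.2 MHz > fs/2 = 13 MHz, folds to fs − 20.2 MHz = 5.8 MHz.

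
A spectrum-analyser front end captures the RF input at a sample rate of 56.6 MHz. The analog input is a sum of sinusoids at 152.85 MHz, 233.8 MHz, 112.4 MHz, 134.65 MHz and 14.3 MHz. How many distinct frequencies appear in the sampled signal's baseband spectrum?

fs/2 = 28.3 MHz.
152.85 MHz mod fs = 39.65 MHz.
39.65 MHz > fs/2 = 28.3 MHz, folds to fs − 39.65 MHz = 16.95 MHz.
233.8 MHz mod fs = 7.4 MHz.
7.4 MHz ≤ fs/2 = 28.3 MHz, appears at 7.4 MHz.
112.4 MHz mod fs = 55.8 MHz.
55.8 MHz > fs/2 = 28.3 MHz, folds to fs − 55.8 MHz = 0.8 MHz.
134.65 MHz mod fs = 21.45 MHz.
21.45 MHz ≤ fs/2 = 28.3 MHz, appears at 21.45 MHz.
14.3 MHz ≤ fs/2 = 28.3 MHz, passes unchanged.
Distinct values: {0.8 MHz, 7.4 MHz, 14.3 MHz, 16.95 MHz, 21.45 MHz} → 5.

5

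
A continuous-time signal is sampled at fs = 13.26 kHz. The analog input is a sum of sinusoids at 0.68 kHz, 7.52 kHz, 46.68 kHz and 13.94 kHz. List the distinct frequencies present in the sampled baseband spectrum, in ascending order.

fs/2 = 6.63 kHz.
0.68 kHz ≤ fs/2 = 6.63 kHz, passes unchanged.
7.52 kHz > fs/2 = 6.63 kHz, folds to fs − 7.52 kHz = 5.74 kHz.
46.68 kHz mod fs = 6.9 kHz.
6.9 kHz > fs/2 = 6.63 kHz, folds to fs − 6.9 kHz = 6.36 kHz.
13.94 kHz mod fs = 0.68 kHz.
0.68 kHz ≤ fs/2 = 6.63 kHz, appears at 0.68 kHz.
Distinct values: {0.68 kHz, 5.74 kHz, 6.36 kHz}.

0.68 kHz, 5.74 kHz, 6.36 kHz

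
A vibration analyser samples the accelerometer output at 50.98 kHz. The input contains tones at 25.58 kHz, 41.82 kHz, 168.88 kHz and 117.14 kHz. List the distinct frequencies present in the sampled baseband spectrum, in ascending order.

9.16 kHz, 15.18 kHz, 15.94 kHz, 25.4 kHz

fs/2 = 25.49 kHz.
25.58 kHz > fs/2 = 25.49 kHz, folds to fs − 25.58 kHz = 25.4 kHz.
41.82 kHz > fs/2 = 25.49 kHz, folds to fs − 41.82 kHz = 9.16 kHz.
168.88 kHz mod fs = 15.94 kHz.
15.94 kHz ≤ fs/2 = 25.49 kHz, appears at 15.94 kHz.
117.14 kHz mod fs = 15.18 kHz.
15.18 kHz ≤ fs/2 = 25.49 kHz, appears at 15.18 kHz.
Distinct values: {9.16 kHz, 15.18 kHz, 15.94 kHz, 25.4 kHz}.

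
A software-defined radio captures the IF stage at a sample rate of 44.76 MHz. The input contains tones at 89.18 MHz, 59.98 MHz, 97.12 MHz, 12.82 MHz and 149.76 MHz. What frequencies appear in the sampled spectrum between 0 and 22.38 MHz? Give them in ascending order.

fs/2 = 22.38 MHz.
89.18 MHz mod fs = 44.42 MHz.
44.42 MHz > fs/2 = 22.38 MHz, folds to fs − 44.42 MHz = 0.34 MHz.
59.98 MHz mod fs = 15.22 MHz.
15.22 MHz ≤ fs/2 = 22.38 MHz, appears at 15.22 MHz.
97.12 MHz mod fs = 7.6 MHz.
7.6 MHz ≤ fs/2 = 22.38 MHz, appears at 7.6 MHz.
12.82 MHz ≤ fs/2 = 22.38 MHz, passes unchanged.
149.76 MHz mod fs = 15.48 MHz.
15.48 MHz ≤ fs/2 = 22.38 MHz, appears at 15.48 MHz.
Distinct values: {0.34 MHz, 7.6 MHz, 12.82 MHz, 15.22 MHz, 15.48 MHz}.

0.34 MHz, 7.6 MHz, 12.82 MHz, 15.22 MHz, 15.48 MHz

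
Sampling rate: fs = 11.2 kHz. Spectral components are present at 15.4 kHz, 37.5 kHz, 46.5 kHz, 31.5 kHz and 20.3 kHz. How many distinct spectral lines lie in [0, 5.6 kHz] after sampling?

fs/2 = 5.6 kHz.
15.4 kHz mod fs = 4.2 kHz.
4.2 kHz ≤ fs/2 = 5.6 kHz, appears at 4.2 kHz.
37.5 kHz mod fs = 3.9 kHz.
3.9 kHz ≤ fs/2 = 5.6 kHz, appears at 3.9 kHz.
46.5 kHz mod fs = 1.7 kHz.
1.7 kHz ≤ fs/2 = 5.6 kHz, appears at 1.7 kHz.
31.5 kHz mod fs = 9.1 kHz.
9.1 kHz > fs/2 = 5.6 kHz, folds to fs − 9.1 kHz = 2.1 kHz.
20.3 kHz mod fs = 9.1 kHz.
9.1 kHz > fs/2 = 5.6 kHz, folds to fs − 9.1 kHz = 2.1 kHz.
Distinct values: {1.7 kHz, 2.1 kHz, 3.9 kHz, 4.2 kHz} → 4.

4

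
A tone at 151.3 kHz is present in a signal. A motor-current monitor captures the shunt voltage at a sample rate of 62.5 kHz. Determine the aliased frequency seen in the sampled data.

151.3 kHz mod fs = 26.3 kHz.
26.3 kHz ≤ fs/2 = 31.25 kHz, appears at 26.3 kHz.

26.3 kHz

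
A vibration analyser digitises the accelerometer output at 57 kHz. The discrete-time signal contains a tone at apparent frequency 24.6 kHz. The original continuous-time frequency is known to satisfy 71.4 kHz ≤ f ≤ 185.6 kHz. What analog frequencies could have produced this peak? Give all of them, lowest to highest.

Frequencies that alias to 24.6 kHz are k·fs ± 24.6 kHz for integer k ≥ 0.
k=0: 24.6 kHz.
k=1: 32.4 kHz, 81.6 kHz.
k=2: 89.4 kHz, 138.6 kHz.
k=3: 146.4 kHz, 195.6 kHz.
k=4: 203.4 kHz, 252.6 kHz.
Within [71.4 kHz, 185.6 kHz]: 81.6 kHz, 89.4 kHz, 138.6 kHz, 146.4 kHz.

81.6 kHz, 89.4 kHz, 138.6 kHz, 146.4 kHz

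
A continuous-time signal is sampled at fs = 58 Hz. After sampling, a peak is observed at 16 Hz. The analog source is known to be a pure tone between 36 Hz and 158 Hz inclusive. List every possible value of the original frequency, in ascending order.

Frequencies that alias to 16 Hz are k·fs ± 16 Hz for integer k ≥ 0.
k=0: 16 Hz.
k=1: 42 Hz, 74 Hz.
k=2: 100 Hz, 132 Hz.
k=3: 158 Hz, 190 Hz.
k=4: 216 Hz, 248 Hz.
Within [36 Hz, 158 Hz]: 42 Hz, 74 Hz, 100 Hz, 132 Hz, 158 Hz.

42 Hz, 74 Hz, 100 Hz, 132 Hz, 158 Hz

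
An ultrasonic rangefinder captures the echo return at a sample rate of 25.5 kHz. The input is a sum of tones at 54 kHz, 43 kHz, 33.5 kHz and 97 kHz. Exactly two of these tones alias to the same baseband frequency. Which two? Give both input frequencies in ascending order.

33.5 kHz, 43 kHz

fs/2 = 12.75 kHz.
54 kHz mod fs = 3 kHz.
3 kHz ≤ fs/2 = 12.75 kHz, appears at 3 kHz.
43 kHz mod fs = 17.5 kHz.
17.5 kHz > fs/2 = 12.75 kHz, folds to fs − 17.5 kHz = 8 kHz.
33.5 kHz mod fs = 8 kHz.
8 kHz ≤ fs/2 = 12.75 kHz, appears at 8 kHz.
97 kHz mod fs = 20.5 kHz.
20.5 kHz > fs/2 = 12.75 kHz, folds to fs − 20.5 kHz = 5 kHz.
33.5 kHz and 43 kHz both map to 8 kHz.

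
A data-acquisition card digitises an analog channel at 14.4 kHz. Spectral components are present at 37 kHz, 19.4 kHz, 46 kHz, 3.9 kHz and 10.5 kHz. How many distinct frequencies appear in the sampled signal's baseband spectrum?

fs/2 = 7.2 kHz.
37 kHz mod fs = 8.2 kHz.
8.2 kHz > fs/2 = 7.2 kHz, folds to fs − 8.2 kHz = 6.2 kHz.
19.4 kHz mod fs = 5 kHz.
5 kHz ≤ fs/2 = 7.2 kHz, appears at 5 kHz.
46 kHz mod fs = 2.8 kHz.
2.8 kHz ≤ fs/2 = 7.2 kHz, appears at 2.8 kHz.
3.9 kHz ≤ fs/2 = 7.2 kHz, passes unchanged.
10.5 kHz > fs/2 = 7.2 kHz, folds to fs − 10.5 kHz = 3.9 kHz.
Distinct values: {2.8 kHz, 3.9 kHz, 5 kHz, 6.2 kHz} → 4.

4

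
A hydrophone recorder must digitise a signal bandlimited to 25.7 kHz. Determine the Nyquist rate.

Nyquist rate = 2 × 25.7 kHz = 51.4 kHz.

51.4 kHz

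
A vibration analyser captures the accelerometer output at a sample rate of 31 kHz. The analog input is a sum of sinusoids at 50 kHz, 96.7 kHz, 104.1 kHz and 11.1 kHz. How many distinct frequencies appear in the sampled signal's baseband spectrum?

3

fs/2 = 15.5 kHz.
50 kHz mod fs = 19 kHz.
19 kHz > fs/2 = 15.5 kHz, folds to fs − 19 kHz = 12 kHz.
96.7 kHz mod fs = 3.7 kHz.
3.7 kHz ≤ fs/2 = 15.5 kHz, appears at 3.7 kHz.
104.1 kHz mod fs = 11.1 kHz.
11.1 kHz ≤ fs/2 = 15.5 kHz, appears at 11.1 kHz.
11.1 kHz ≤ fs/2 = 15.5 kHz, passes unchanged.
Distinct values: {3.7 kHz, 11.1 kHz, 12 kHz} → 3.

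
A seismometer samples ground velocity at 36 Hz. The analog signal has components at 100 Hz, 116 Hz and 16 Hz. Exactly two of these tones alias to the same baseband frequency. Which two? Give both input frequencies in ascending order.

100 Hz, 116 Hz

fs/2 = 18 Hz.
100 Hz mod fs = 28 Hz.
28 Hz > fs/2 = 18 Hz, folds to fs − 28 Hz = 8 Hz.
116 Hz mod fs = 8 Hz.
8 Hz ≤ fs/2 = 18 Hz, appears at 8 Hz.
16 Hz ≤ fs/2 = 18 Hz, passes unchanged.
100 Hz and 116 Hz both map to 8 Hz.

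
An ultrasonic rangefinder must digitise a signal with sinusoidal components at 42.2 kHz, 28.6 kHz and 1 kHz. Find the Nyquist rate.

Highest-frequency component: 42.2 kHz.
Nyquist rate = 2 × 42.2 kHz = 84.4 kHz.

84.4 kHz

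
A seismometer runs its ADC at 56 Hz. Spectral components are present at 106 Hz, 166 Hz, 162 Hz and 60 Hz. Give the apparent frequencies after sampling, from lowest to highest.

fs/2 = 28 Hz.
106 Hz mod fs = 50 Hz.
50 Hz > fs/2 = 28 Hz, folds to fs − 50 Hz = 6 Hz.
166 Hz mod fs = 54 Hz.
54 Hz > fs/2 = 28 Hz, folds to fs − 54 Hz = 2 Hz.
162 Hz mod fs = 50 Hz.
50 Hz > fs/2 = 28 Hz, folds to fs − 50 Hz = 6 Hz.
60 Hz mod fs = 4 Hz.
4 Hz ≤ fs/2 = 28 Hz, appears at 4 Hz.
Distinct values: {2 Hz, 4 Hz, 6 Hz}.

2 Hz, 4 Hz, 6 Hz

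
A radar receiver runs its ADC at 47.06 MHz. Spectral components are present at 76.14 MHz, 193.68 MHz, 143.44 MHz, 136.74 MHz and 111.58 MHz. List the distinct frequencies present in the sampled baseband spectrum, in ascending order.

2.26 MHz, 4.44 MHz, 5.44 MHz, 17.46 MHz, 17.98 MHz

fs/2 = 23.53 MHz.
76.14 MHz mod fs = 29.08 MHz.
29.08 MHz > fs/2 = 23.53 MHz, folds to fs − 29.08 MHz = 17.98 MHz.
193.68 MHz mod fs = 5.44 MHz.
5.44 MHz ≤ fs/2 = 23.53 MHz, appears at 5.44 MHz.
143.44 MHz mod fs = 2.26 MHz.
2.26 MHz ≤ fs/2 = 23.53 MHz, appears at 2.26 MHz.
136.74 MHz mod fs = 42.62 MHz.
42.62 MHz > fs/2 = 23.53 MHz, folds to fs − 42.62 MHz = 4.44 MHz.
111.58 MHz mod fs = 17.46 MHz.
17.46 MHz ≤ fs/2 = 23.53 MHz, appears at 17.46 MHz.
Distinct values: {2.26 MHz, 4.44 MHz, 5.44 MHz, 17.46 MHz, 17.98 MHz}.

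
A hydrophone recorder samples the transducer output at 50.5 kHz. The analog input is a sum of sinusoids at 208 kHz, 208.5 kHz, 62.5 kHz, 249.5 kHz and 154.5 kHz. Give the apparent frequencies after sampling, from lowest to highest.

fs/2 = 25.25 kHz.
208 kHz mod fs = 6 kHz.
6 kHz ≤ fs/2 = 25.25 kHz, appears at 6 kHz.
208.5 kHz mod fs = 6.5 kHz.
6.5 kHz ≤ fs/2 = 25.25 kHz, appears at 6.5 kHz.
62.5 kHz mod fs = 12 kHz.
12 kHz ≤ fs/2 = 25.25 kHz, appears at 12 kHz.
249.5 kHz mod fs = 47.5 kHz.
47.5 kHz > fs/2 = 25.25 kHz, folds to fs − 47.5 kHz = 3 kHz.
154.5 kHz mod fs = 3 kHz.
3 kHz ≤ fs/2 = 25.25 kHz, appears at 3 kHz.
Distinct values: {3 kHz, 6 kHz, 6.5 kHz, 12 kHz}.

3 kHz, 6 kHz, 6.5 kHz, 12 kHz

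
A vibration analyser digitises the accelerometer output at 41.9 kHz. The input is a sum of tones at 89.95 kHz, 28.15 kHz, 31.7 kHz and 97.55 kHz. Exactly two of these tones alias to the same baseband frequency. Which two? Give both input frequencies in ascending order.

28.15 kHz, 97.55 kHz

fs/2 = 20.95 kHz.
89.95 kHz mod fs = 6.15 kHz.
6.15 kHz ≤ fs/2 = 20.95 kHz, appears at 6.15 kHz.
28.15 kHz > fs/2 = 20.95 kHz, folds to fs − 28.15 kHz = 13.75 kHz.
31.7 kHz > fs/2 = 20.95 kHz, folds to fs − 31.7 kHz = 10.2 kHz.
97.55 kHz mod fs = 13.75 kHz.
13.75 kHz ≤ fs/2 = 20.95 kHz, appears at 13.75 kHz.
28.15 kHz and 97.55 kHz both map to 13.75 kHz.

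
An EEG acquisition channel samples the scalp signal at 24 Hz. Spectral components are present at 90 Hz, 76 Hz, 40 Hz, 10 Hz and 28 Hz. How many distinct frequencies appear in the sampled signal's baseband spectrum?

fs/2 = 12 Hz.
90 Hz mod fs = 18 Hz.
18 Hz > fs/2 = 12 Hz, folds to fs − 18 Hz = 6 Hz.
76 Hz mod fs = 4 Hz.
4 Hz ≤ fs/2 = 12 Hz, appears at 4 Hz.
40 Hz mod fs = 16 Hz.
16 Hz > fs/2 = 12 Hz, folds to fs − 16 Hz = 8 Hz.
10 Hz ≤ fs/2 = 12 Hz, passes unchanged.
28 Hz mod fs = 4 Hz.
4 Hz ≤ fs/2 = 12 Hz, appears at 4 Hz.
Distinct values: {4 Hz, 6 Hz, 8 Hz, 10 Hz} → 4.

4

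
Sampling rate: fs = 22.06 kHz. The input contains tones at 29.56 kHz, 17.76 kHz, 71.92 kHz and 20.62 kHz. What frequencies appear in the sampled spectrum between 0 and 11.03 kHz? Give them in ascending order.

1.44 kHz, 4.3 kHz, 5.74 kHz, 7.5 kHz

fs/2 = 11.03 kHz.
29.56 kHz mod fs = 7.5 kHz.
7.5 kHz ≤ fs/2 = 11.03 kHz, appears at 7.5 kHz.
17.76 kHz > fs/2 = 11.03 kHz, folds to fs − 17.76 kHz = 4.3 kHz.
71.92 kHz mod fs = 5.74 kHz.
5.74 kHz ≤ fs/2 = 11.03 kHz, appears at 5.74 kHz.
20.62 kHz > fs/2 = 11.03 kHz, folds to fs − 20.62 kHz = 1.44 kHz.
Distinct values: {1.44 kHz, 4.3 kHz, 5.74 kHz, 7.5 kHz}.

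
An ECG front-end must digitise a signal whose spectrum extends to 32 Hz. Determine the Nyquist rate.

Nyquist rate = 2 × 32 Hz = 64 Hz.

64 Hz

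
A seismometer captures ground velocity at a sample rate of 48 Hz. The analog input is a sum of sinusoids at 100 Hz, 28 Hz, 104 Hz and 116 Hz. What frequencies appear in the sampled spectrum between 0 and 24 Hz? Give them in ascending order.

4 Hz, 8 Hz, 20 Hz

fs/2 = 24 Hz.
100 Hz mod fs = 4 Hz.
4 Hz ≤ fs/2 = 24 Hz, appears at 4 Hz.
28 Hz > fs/2 = 24 Hz, folds to fs − 28 Hz = 20 Hz.
104 Hz mod fs = 8 Hz.
8 Hz ≤ fs/2 = 24 Hz, appears at 8 Hz.
116 Hz mod fs = 20 Hz.
20 Hz ≤ fs/2 = 24 Hz, appears at 20 Hz.
Distinct values: {4 Hz, 8 Hz, 20 Hz}.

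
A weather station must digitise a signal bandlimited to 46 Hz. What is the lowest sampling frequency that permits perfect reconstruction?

92 Hz

Nyquist rate = 2 × 46 Hz = 92 Hz.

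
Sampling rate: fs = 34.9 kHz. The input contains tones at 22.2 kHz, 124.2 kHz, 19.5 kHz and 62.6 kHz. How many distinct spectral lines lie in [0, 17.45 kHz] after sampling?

fs/2 = 17.45 kHz.
22.2 kHz > fs/2 = 17.45 kHz, folds to fs − 22.2 kHz = 12.7 kHz.
124.2 kHz mod fs = 19.5 kHz.
19.5 kHz > fs/2 = 17.45 kHz, folds to fs − 19.5 kHz = 15.4 kHz.
19.5 kHz > fs/2 = 17.45 kHz, folds to fs − 19.5 kHz = 15.4 kHz.
62.6 kHz mod fs = 27.7 kHz.
27.7 kHz > fs/2 = 17.45 kHz, folds to fs − 27.7 kHz = 7.2 kHz.
Distinct values: {7.2 kHz, 12.7 kHz, 15.4 kHz} → 3.

3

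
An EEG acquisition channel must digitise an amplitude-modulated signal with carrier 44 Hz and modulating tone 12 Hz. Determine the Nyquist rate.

112 Hz

AM sidebands sit at fc ± fm = 32 Hz and 56 Hz.
Highest-frequency component: 56 Hz.
Nyquist rate = 2 × 56 Hz = 112 Hz.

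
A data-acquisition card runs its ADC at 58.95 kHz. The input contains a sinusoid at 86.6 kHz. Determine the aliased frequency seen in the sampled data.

86.6 kHz mod fs = 27.65 kHz.
27.65 kHz ≤ fs/2 = 29.475 kHz, appears at 27.65 kHz.

27.65 kHz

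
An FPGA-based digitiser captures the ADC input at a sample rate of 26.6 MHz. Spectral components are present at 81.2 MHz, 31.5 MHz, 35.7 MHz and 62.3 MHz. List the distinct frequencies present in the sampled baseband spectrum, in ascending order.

fs/2 = 13.3 MHz.
81.2 MHz mod fs = 1.4 MHz.
1.4 MHz ≤ fs/2 = 13.3 MHz, appears at 1.4 MHz.
31.5 MHz mod fs = 4.9 MHz.
4.9 MHz ≤ fs/2 = 13.3 MHz, appears at 4.9 MHz.
35.7 MHz mod fs = 9.1 MHz.
9.1 MHz ≤ fs/2 = 13.3 MHz, appears at 9.1 MHz.
62.3 MHz mod fs = 9.1 MHz.
9.1 MHz ≤ fs/2 = 13.3 MHz, appears at 9.1 MHz.
Distinct values: {1.4 MHz, 4.9 MHz, 9.1 MHz}.

1.4 MHz, 4.9 MHz, 9.1 MHz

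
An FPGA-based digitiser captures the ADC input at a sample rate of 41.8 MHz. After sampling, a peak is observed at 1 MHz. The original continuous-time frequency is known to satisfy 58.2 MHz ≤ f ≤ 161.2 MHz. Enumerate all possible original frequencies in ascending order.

Frequencies that alias to 1 MHz are k·fs ± 1 MHz for integer k ≥ 0.
k=0: 1 MHz.
k=1: 40.8 MHz, 42.8 MHz.
k=2: 82.6 MHz, 84.6 MHz.
k=3: 124.4 MHz, 126.4 MHz.
k=4: 166.2 MHz, 168.2 MHz.
Within [58.2 MHz, 161.2 MHz]: 82.6 MHz, 84.6 MHz, 124.4 MHz, 126.4 MHz.

82.6 MHz, 84.6 MHz, 124.4 MHz, 126.4 MHz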